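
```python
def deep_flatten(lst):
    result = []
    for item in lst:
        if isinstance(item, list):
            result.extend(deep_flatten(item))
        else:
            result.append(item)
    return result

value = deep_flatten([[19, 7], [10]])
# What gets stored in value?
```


deep_flatten([[19, 7], [10]])
Processing each element:
  [19, 7] is a list -> deep_flatten recursively -> [19, 7]
  [10] is a list -> deep_flatten recursively -> [10]
= [19, 7, 10]


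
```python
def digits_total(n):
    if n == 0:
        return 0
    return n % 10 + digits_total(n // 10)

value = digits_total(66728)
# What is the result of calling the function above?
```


digits_total(66728)
= 8 + digits_total(6672)
= 8 + 2 + digits_total(667)
= 8 + 2 + 7 + digits_total(66)
= 8 + 2 + 7 + 6 + digits_total(6)
= 8 + 2 + 7 + 6 + 6 + digits_total(0)
= 8 + 2 + 7 + 6 + 6 + 0
= 29


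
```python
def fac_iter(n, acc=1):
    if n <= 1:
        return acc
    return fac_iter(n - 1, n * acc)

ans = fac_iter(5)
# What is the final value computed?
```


fac_iter(5, 1)
= fac_iter(4, 5 * 1) = fac_iter(4, 5)
= fac_iter(3, 4 * 5) = fac_iter(3, 20)
= fac_iter(2, 3 * 20) = fac_iter(2, 60)
= fac_iter(1, 2 * 60) = fac_iter(1, 120)
n <= 1, return acc = 120


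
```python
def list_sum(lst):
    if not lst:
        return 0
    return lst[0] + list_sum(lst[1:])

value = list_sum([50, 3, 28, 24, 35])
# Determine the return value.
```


list_sum([50, 3, 28, 24, 35])
= 50 + list_sum([3, 28, 24, 35])
= 50 + 3 + list_sum([28, 24, 35])
= 50 + 3 + 28 + list_sum([24, 35])
= 50 + 3 + 28 + 24 + list_sum([35])
= 50 + 3 + 28 + 24 + 35 + list_sum([])
= 50 + 3 + 28 + 24 + 35 + 0
= 140


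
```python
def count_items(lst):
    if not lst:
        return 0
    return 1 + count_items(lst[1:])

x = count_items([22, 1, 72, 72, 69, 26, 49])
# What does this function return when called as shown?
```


count_items([22, 1, 72, 72, 69, 26, 49])
= 1 + count_items([1, 72, 72, 69, 26, 49])
= 1 + 1 + count_items([72, 72, 69, 26, 49])
= 1 + 1 + 1 + count_items([72, 69, 26, 49])
= 1 + 1 + 1 + 1 + count_items([69, 26, 49])
= 1 + 1 + 1 + 1 + 1 + count_items([26, 49])
= 1 + 1 + 1 + 1 + 1 + 1 + count_items([49])
= 1 + 1 + 1 + 1 + 1 + 1 + 1 + count_items([])
= 1 + 1 + 1 + 1 + 1 + 1 + 1 + 0
= 7


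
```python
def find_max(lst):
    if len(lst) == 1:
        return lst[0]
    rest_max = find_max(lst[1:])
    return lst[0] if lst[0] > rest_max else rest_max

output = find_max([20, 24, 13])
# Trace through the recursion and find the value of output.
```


find_max([20, 24, 13])
= compare 20 with find_max([24, 13])
= compare 24 with find_max([13])
Base: find_max([13]) = 13
compare 24 with 13: max = 24
compare 20 with 24: max = 24
= 24


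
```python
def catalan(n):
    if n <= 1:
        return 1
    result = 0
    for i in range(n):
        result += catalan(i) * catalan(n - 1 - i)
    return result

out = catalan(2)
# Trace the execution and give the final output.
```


catalan(2)
= sum of catalan(i) * catalan(2-1-i) for i in 0..1
  catalan(0)*catalan(1) = 1*1 = 1
  catalan(1)*catalan(0) = 1*1 = 1
= 1 + 1
= 2


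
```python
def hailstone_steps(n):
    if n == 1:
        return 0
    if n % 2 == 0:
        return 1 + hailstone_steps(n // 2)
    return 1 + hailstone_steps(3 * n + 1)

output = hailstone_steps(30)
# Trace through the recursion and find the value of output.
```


hailstone_steps(30)
30 is even -> hailstone_steps(15)
15 is odd -> 3*15+1 = 46 -> hailstone_steps(46)
46 is even -> hailstone_steps(23)
23 is odd -> 3*23+1 = 70 -> hailstone_steps(70)
70 is even -> hailstone_steps(35)
35 is odd -> 3*35+1 = 106 -> hailstone_steps(106)
106 is even -> hailstone_steps(53)
53 is odd -> 3*53+1 = 160 -> hailstone_steps(160)
160 is even -> hailstone_steps(80)
80 is even -> hailstone_steps(40)
40 is even -> hailstone_steps(20)
20 is even -> hailstone_steps(10)
10 is even -> hailstone_steps(5)
5 is odd -> 3*5+1 = 16 -> hailstone_steps(16)
16 is even -> hailstone_steps(8)
8 is even -> hailstone_steps(4)
4 is even -> hailstone_steps(2)
2 is even -> hailstone_steps(1)
Reached 1 after 18 steps
= 18


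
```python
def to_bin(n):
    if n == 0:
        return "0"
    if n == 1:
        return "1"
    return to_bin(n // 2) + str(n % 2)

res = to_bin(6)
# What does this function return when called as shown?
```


to_bin(6)
= to_bin(3) + "0"
= to_bin(1) + "1" + "0"
= "1" + "1" + "0"
= "110"


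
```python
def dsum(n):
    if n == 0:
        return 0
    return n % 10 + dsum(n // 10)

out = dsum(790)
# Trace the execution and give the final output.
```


dsum(790)
= 0 + dsum(79)
= 0 + 9 + dsum(7)
= 0 + 9 + 7 + dsum(0)
= 0 + 9 + 7 + 0
= 16


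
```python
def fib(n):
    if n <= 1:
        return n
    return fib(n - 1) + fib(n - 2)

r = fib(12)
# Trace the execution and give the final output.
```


fib(12)
= fib(11) + fib(10)
= (fib(10) + fib(9)) + fib(10)
Computing bottom-up: fib(0)=0, fib(1)=1, fib(2)=1, fib(3)=2, fib(4)=3, fib(5)=5, fib(6)=8, fib(7)=13, fib(8)=21, fib(9)=34, fib(10)=55, fib(11)=89, fib(12)=144
= 144


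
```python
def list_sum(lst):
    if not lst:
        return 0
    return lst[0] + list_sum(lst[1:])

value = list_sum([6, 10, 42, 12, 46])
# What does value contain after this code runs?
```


list_sum([6, 10, 42, 12, 46])
= 6 + list_sum([10, 42, 12, 46])
= 6 + 10 + list_sum([42, 12, 46])
= 6 + 10 + 42 + list_sum([12, 46])
= 6 + 10 + 42 + 12 + list_sum([46])
= 6 + 10 + 42 + 12 + 46 + list_sum([])
= 6 + 10 + 42 + 12 + 46 + 0
= 116


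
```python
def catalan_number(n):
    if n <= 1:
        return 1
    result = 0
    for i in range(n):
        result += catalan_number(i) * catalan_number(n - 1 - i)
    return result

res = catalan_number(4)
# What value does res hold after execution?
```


catalan_number(4)
= sum of catalan_number(i) * catalan_number(4-1-i) for i in 0..3
First compute sub-values bottom-up:
  catalan_number(0) = 1, catalan_number(1) = 1
  catalan_number(2) = 1*1 + 1*1 = 2
  catalan_number(3) = 1*2 + 1*1 + 2*1 = 5
Now catalan_number(4):
  catalan_number(0)*catalan_number(3) = 1*5 = 5
  catalan_number(1)*catalan_number(2) = 1*2 = 2
  catalan_number(2)*catalan_number(1) = 2*1 = 2
  catalan_number(3)*catalan_number(0) = 5*1 = 5
= 5 + 2 + 2 + 5
= 14


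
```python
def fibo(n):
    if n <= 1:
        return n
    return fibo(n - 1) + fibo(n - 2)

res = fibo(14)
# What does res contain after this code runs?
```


fibo(14)
= fibo(13) + fibo(12)
= (fibo(12) + fibo(11)) + fibo(12)
Computing bottom-up: fibo(0)=0, fibo(1)=1, fibo(2)=1, fibo(3)=2, fibo(4)=3, fibo(5)=5, fibo(6)=8, fibo(7)=13, fibo(8)=21, fibo(9)=34, fibo(10)=55, fibo(11)=89, fibo(12)=144, fibo(13)=233, fibo(14)=377
= 377


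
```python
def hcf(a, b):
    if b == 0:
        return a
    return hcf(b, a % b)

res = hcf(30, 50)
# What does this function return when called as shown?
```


hcf(30, 50)
= hcf(50, 30 % 50) = hcf(50, 30)
= hcf(30, 50 % 30) = hcf(30, 20)
= hcf(20, 30 % 20) = hcf(20, 10)
= hcf(10, 20 % 10) = hcf(10, 0)
b == 0, return a = 10


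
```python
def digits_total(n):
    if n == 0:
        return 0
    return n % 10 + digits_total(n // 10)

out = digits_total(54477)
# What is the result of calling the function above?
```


digits_total(54477)
= 7 + digits_total(5447)
= 7 + 7 + digits_total(544)
= 7 + 7 + 4 + digits_total(54)
= 7 + 7 + 4 + 4 + digits_total(5)
= 7 + 7 + 4 + 4 + 5 + digits_total(0)
= 7 + 7 + 4 + 4 + 5 + 0
= 27


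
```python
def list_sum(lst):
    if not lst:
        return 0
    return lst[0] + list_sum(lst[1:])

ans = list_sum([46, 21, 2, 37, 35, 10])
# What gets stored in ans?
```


list_sum([46, 21, 2, 37, 35, 10])
= 46 + list_sum([21, 2, 37, 35, 10])
= 46 + 21 + list_sum([2, 37, 35, 10])
= 46 + 21 + 2 + list_sum([37, 35, 10])
= 46 + 21 + 2 + 37 + list_sum([35, 10])
= 46 + 21 + 2 + 37 + 35 + list_sum([10])
= 46 + 21 + 2 + 37 + 35 + 10 + list_sum([])
= 46 + 21 + 2 + 37 + 35 + 10 + 0
= 151


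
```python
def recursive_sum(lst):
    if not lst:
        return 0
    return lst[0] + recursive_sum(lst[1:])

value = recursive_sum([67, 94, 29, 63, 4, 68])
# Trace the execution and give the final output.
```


recursive_sum([67, 94, 29, 63, 4, 68])
= 67 + recursive_sum([94, 29, 63, 4, 68])
= 67 + 94 + recursive_sum([29, 63, 4, 68])
= 67 + 94 + 29 + recursive_sum([63, 4, 68])
= 67 + 94 + 29 + 63 + recursive_sum([4, 68])
= 67 + 94 + 29 + 63 + 4 + recursive_sum([68])
= 67 + 94 + 29 + 63 + 4 + 68 + recursive_sum([])
= 67 + 94 + 29 + 63 + 4 + 68 + 0
= 325


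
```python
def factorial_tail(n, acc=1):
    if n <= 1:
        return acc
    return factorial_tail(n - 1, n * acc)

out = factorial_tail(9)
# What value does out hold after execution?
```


factorial_tail(9, 1)
= factorial_tail(8, 9 * 1) = factorial_tail(8, 9)
= factorial_tail(7, 8 * 9) = factorial_tail(7, 72)
= factorial_tail(6, 7 * 72) = factorial_tail(6, 504)
= factorial_tail(5, 6 * 504) = factorial_tail(5, 3024)
= factorial_tail(4, 5 * 3024) = factorial_tail(4, 15120)
= factorial_tail(3, 4 * 15120) = factorial_tail(3, 60480)
= factorial_tail(2, 3 * 60480) = factorial_tail(2, 181440)
= factorial_tail(1, 2 * 181440) = factorial_tail(1, 362880)
n <= 1, return acc = 362880


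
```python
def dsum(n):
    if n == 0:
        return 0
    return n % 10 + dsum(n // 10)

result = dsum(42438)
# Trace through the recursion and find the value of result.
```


dsum(42438)
= 8 + dsum(4243)
= 8 + 3 + dsum(424)
= 8 + 3 + 4 + dsum(42)
= 8 + 3 + 4 + 2 + dsum(4)
= 8 + 3 + 4 + 2 + 4 + dsum(0)
= 8 + 3 + 4 + 2 + 4 + 0
= 21


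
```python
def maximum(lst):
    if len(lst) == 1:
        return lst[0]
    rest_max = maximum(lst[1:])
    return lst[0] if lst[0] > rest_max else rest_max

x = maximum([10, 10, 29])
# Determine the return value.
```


maximum([10, 10, 29])
= compare 10 with maximum([10, 29])
= compare 10 with maximum([29])
Base: maximum([29]) = 29
compare 10 with 29: max = 29
compare 10 with 29: max = 29
= 29


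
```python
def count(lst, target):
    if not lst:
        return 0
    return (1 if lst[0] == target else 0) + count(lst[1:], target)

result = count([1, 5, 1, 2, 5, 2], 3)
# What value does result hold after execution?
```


count([1, 5, 1, 2, 5, 2], 3)
lst[0]=1 != 3: 0 + count([5, 1, 2, 5, 2], 3)
lst[0]=5 != 3: 0 + count([1, 2, 5, 2], 3)
lst[0]=1 != 3: 0 + count([2, 5, 2], 3)
lst[0]=2 != 3: 0 + count([5, 2], 3)
lst[0]=5 != 3: 0 + count([2], 3)
lst[0]=2 != 3: 0 + count([], 3)
= 0


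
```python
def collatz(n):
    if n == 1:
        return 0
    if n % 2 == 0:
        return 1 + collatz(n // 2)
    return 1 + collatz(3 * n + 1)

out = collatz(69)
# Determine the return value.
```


collatz(69)
69 is odd -> 3*69+1 = 208 -> collatz(208)
208 is even -> collatz(104)
104 is even -> collatz(52)
52 is even -> collatz(26)
26 is even -> collatz(13)
13 is odd -> 3*13+1 = 40 -> collatz(40)
40 is even -> collatz(20)
20 is even -> collatz(10)
10 is even -> collatz(5)
5 is odd -> 3*5+1 = 16 -> collatz(16)
16 is even -> collatz(8)
8 is even -> collatz(4)
4 is even -> collatz(2)
2 is even -> collatz(1)
Reached 1 after 14 steps
= 14


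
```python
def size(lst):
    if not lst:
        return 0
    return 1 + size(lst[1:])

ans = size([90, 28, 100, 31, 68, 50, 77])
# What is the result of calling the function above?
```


size([90, 28, 100, 31, 68, 50, 77])
= 1 + size([28, 100, 31, 68, 50, 77])
= 1 + 1 + size([100, 31, 68, 50, 77])
= 1 + 1 + 1 + size([31, 68, 50, 77])
= 1 + 1 + 1 + 1 + size([68, 50, 77])
= 1 + 1 + 1 + 1 + 1 + size([50, 77])
= 1 + 1 + 1 + 1 + 1 + 1 + size([77])
= 1 + 1 + 1 + 1 + 1 + 1 + 1 + size([])
= 1 + 1 + 1 + 1 + 1 + 1 + 1 + 0
= 7


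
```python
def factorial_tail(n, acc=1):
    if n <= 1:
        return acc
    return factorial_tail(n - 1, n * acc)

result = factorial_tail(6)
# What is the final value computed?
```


factorial_tail(6, 1)
= factorial_tail(5, 6 * 1) = factorial_tail(5, 6)
= factorial_tail(4, 5 * 6) = factorial_tail(4, 30)
= factorial_tail(3, 4 * 30) = factorial_tail(3, 120)
= factorial_tail(2, 3 * 120) = factorial_tail(2, 360)
= factorial_tail(1, 2 * 360) = factorial_tail(1, 720)
n <= 1, return acc = 720


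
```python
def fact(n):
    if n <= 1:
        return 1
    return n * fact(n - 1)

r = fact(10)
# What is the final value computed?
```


fact(10)
= 10 * fact(9)
= 10 * 9 * fact(8)
= 10 * 9 * 8 * fact(7)
= 10 * 9 * 8 * 7 * fact(6)
= 10 * 9 * 8 * 7 * 6 * fact(5)
= 10 * 9 * 8 * 7 * 6 * 5 * fact(4)
= 10 * 9 * 8 * 7 * 6 * 5 * 4 * fact(3)
= 10 * 9 * 8 * 7 * 6 * 5 * 4 * 3 * fact(2)
= 10 * 9 * 8 * 7 * 6 * 5 * 4 * 3 * 2 * fact(1)
= 10 * 9 * 8 * 7 * 6 * 5 * 4 * 3 * 2 * 1
= 3628800


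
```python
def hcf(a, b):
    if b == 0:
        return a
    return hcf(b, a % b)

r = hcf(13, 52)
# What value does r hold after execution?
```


hcf(13, 52)
= hcf(52, 13 % 52) = hcf(52, 13)
= hcf(13, 52 % 13) = hcf(13, 0)
b == 0, return a = 13


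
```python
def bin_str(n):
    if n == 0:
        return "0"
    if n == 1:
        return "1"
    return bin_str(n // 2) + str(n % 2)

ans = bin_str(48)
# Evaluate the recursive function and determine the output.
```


bin_str(48)
= bin_str(24) + "0"
= bin_str(12) + "0" + "0"
= bin_str(6) + "0" + "0" + "0"
= bin_str(3) + "0" + "0" + "0" + "0"
= bin_str(1) + "1" + "0" + "0" + "0" + "0"
= "1" + "1" + "0" + "0" + "0" + "0"
= "110000"


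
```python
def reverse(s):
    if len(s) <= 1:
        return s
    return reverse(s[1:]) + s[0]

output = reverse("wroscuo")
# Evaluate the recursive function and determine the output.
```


reverse("wroscuo")
= reverse("roscuo") + "w"
= reverse("oscuo") + "r" + "w"
= reverse("scuo") + "o" + "r" + "w"
= reverse("cuo") + "s" + "o" + "r" + "w"
= reverse("uo") + "c" + "s" + "o" + "r" + "w"
= reverse("o") + "u" + "c" + "s" + "o" + "r" + "w"
= "o" + "u" + "c" + "s" + "o" + "r" + "w"
= "oucsorw"


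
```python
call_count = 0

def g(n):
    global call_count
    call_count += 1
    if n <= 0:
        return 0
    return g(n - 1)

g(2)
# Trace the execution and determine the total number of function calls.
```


g(2) calls g(1) calls ... calls g(0)
Total calls: 2 + 1 (for base case) = 3


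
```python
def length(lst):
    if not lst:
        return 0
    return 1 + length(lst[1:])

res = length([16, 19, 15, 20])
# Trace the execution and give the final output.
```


length([16, 19, 15, 20])
= 1 + length([19, 15, 20])
= 1 + 1 + length([15, 20])
= 1 + 1 + 1 + length([20])
= 1 + 1 + 1 + 1 + length([])
= 1 + 1 + 1 + 1 + 0
= 4


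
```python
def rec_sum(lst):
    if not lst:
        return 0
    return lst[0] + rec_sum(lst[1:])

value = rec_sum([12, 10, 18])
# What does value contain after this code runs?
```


rec_sum([12, 10, 18])
= 12 + rec_sum([10, 18])
= 12 + 10 + rec_sum([18])
= 12 + 10 + 18 + rec_sum([])
= 12 + 10 + 18 + 0
= 40


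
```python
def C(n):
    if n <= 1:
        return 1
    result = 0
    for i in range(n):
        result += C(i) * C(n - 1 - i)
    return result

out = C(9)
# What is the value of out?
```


C(9)
= sum of C(i) * C(9-1-i) for i in 0..8
First compute sub-values bottom-up:
  C(0) = 1, C(1) = 1
  C(2) = 1*1 + 1*1 = 2
  C(3) = 1*2 + 1*1 + 2*1 = 5
  C(4) = 1*5 + 1*2 + 2*1 + 5*1 = 14
  C(5) = 1*14 + 1*5 + 2*2 + 5*1 + 14*1 = 42
  C(6) = 1*42 + 1*14 + 2*5 + 5*2 + 14*1 + 42*1 = 132
  C(7) = 1*132 + 1*42 + 2*14 + 5*5 + 14*2 + 42*1 + 132*1 = 429
  C(8) = 1*429 + 1*132 + 2*42 + 5*14 + 14*5 + 42*2 + 132*1 + 429*1 = 1430
Now C(9):
  C(0)*C(8) = 1*1430 = 1430
  C(1)*C(7) = 1*429 = 429
  C(2)*C(6) = 2*132 = 264
  C(3)*C(5) = 5*42 = 210
  C(4)*C(4) = 14*14 = 196
  C(5)*C(3) = 42*5 = 210
  C(6)*C(2) = 132*2 = 264
  C(7)*C(1) = 429*1 = 429
  C(8)*C(0) = 1430*1 = 1430
= 1430 + 429 + 264 + 210 + 196 + 210 + 264 + 429 + 1430
= 4862


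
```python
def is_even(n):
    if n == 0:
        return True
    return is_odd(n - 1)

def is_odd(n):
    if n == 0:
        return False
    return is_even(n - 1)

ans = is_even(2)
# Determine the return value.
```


is_even(2)
= is_odd(1)
= is_even(0)
n == 0: return True
= True


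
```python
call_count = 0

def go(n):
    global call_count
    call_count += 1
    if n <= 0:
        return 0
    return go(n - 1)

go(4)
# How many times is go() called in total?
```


go(4) calls go(3) calls ... calls go(0)
Total calls: 4 + 1 (for base case) = 5


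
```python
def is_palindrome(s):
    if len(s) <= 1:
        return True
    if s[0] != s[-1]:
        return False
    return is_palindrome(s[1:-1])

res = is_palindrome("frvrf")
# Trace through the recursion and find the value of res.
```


is_palindrome("frvrf")
"frvrf": s[0]='f' == s[-1]='f' -> is_palindrome("rvr")
"rvr": s[0]='r' == s[-1]='r' -> is_palindrome("v")
"v": len <= 1 -> True
= True


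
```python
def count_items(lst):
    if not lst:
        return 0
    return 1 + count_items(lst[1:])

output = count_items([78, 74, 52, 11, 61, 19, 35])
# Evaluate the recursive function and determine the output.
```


count_items([78, 74, 52, 11, 61, 19, 35])
= 1 + count_items([74, 52, 11, 61, 19, 35])
= 1 + 1 + count_items([52, 11, 61, 19, 35])
= 1 + 1 + 1 + count_items([11, 61, 19, 35])
= 1 + 1 + 1 + 1 + count_items([61, 19, 35])
= 1 + 1 + 1 + 1 + 1 + count_items([19, 35])
= 1 + 1 + 1 + 1 + 1 + 1 + count_items([35])
= 1 + 1 + 1 + 1 + 1 + 1 + 1 + count_items([])
= 1 + 1 + 1 + 1 + 1 + 1 + 1 + 0
= 7


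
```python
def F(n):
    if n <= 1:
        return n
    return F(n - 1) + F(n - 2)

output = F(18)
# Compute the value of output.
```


F(18)
= F(17) + F(16)
= (F(16) + F(15)) + F(16)
Computing bottom-up: F(0)=0, F(1)=1, F(2)=1, F(3)=2, F(4)=3, F(5)=5, F(6)=8, F(7)=13, F(8)=21, F(9)=34, F(10)=55, F(11)=89, F(12)=144, F(13)=233, F(14)=377, F(15)=610, F(16)=987, F(17)=1597, F(18)=2584
= 2584


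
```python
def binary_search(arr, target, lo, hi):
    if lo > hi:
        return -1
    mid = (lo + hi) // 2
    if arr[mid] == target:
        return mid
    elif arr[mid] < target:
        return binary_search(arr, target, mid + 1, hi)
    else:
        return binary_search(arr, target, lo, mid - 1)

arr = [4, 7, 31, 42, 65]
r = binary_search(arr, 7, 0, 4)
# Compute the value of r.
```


binary_search(arr, 7, 0, 4)
lo=0, hi=4, mid=2, arr[mid]=31
31 > 7, search left half
lo=0, hi=1, mid=0, arr[mid]=4
4 < 7, search right half
lo=1, hi=1, mid=1, arr[mid]=7
arr[1] == 7, found at index 1
= 1


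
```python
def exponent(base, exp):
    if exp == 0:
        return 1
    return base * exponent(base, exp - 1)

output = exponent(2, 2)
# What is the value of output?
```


exponent(2, 2)
= 2 * exponent(2, 1)
= 2 * 2 * exponent(2, 0)
= 2 * 2 * 1
= 4


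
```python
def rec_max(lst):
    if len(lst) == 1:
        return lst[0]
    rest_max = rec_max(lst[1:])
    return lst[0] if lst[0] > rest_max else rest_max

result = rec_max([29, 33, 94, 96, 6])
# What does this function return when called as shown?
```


rec_max([29, 33, 94, 96, 6])
= compare 29 with rec_max([33, 94, 96, 6])
= compare 33 with rec_max([94, 96, 6])
= compare 94 with rec_max([96, 6])
= compare 96 with rec_max([6])
Base: rec_max([6]) = 6
compare 96 with 6: max = 96
compare 94 with 96: max = 96
compare 33 with 96: max = 96
compare 29 with 96: max = 96
= 96


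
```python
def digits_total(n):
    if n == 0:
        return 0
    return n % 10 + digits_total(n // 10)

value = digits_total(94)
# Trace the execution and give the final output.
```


digits_total(94)
= 4 + digits_total(9)
= 4 + 9 + digits_total(0)
= 4 + 9 + 0
= 13


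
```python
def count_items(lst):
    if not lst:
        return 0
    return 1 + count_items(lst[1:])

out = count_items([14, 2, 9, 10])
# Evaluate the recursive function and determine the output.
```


count_items([14, 2, 9, 10])
= 1 + count_items([2, 9, 10])
= 1 + 1 + count_items([9, 10])
= 1 + 1 + 1 + count_items([10])
= 1 + 1 + 1 + 1 + count_items([])
= 1 + 1 + 1 + 1 + 0
= 4


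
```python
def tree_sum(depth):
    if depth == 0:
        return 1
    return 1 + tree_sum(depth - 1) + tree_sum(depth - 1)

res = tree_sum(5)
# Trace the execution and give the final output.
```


tree_sum(5)
= 1 + tree_sum(4) + tree_sum(4)
= 1 + 2 * tree_sum(4)
tree_sum(k) = 2^(k+1) - 1
tree_sum(0) = 1
tree_sum(1) = 3
tree_sum(2) = 7
tree_sum(3) = 15
tree_sum(4) = 31
tree_sum(5) = 2^6 - 1 = 63


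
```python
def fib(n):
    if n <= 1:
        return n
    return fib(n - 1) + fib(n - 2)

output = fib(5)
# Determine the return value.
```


fib(5)
= fib(4) + fib(3)
= (fib(3) + fib(2)) + fib(3)
Computing bottom-up: fib(0)=0, fib(1)=1, fib(2)=1, fib(3)=2, fib(4)=3, fib(5)=5
= 5


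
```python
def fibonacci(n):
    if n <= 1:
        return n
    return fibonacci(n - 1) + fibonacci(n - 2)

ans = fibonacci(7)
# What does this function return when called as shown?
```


fibonacci(7)
= fibonacci(6) + fibonacci(5)
= (fibonacci(5) + fibonacci(4)) + fibonacci(5)
Computing bottom-up: fibonacci(0)=0, fibonacci(1)=1, fibonacci(2)=1, fibonacci(3)=2, fibonacci(4)=3, fibonacci(5)=5, fibonacci(6)=8, fibonacci(7)=13
= 13


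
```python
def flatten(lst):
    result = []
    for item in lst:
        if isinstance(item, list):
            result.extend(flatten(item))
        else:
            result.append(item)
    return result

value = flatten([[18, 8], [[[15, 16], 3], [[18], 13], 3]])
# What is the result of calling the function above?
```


flatten([[18, 8], [[[15, 16], 3], [[18], 13], 3]])
Processing each element:
  [18, 8] is a list -> flatten recursively -> [18, 8]
  [[[15, 16], 3], [[18], 13], 3] is a list -> flatten recursively -> [15, 16, 3, 18, 13, 3]
= [18, 8, 15, 16, 3, 18, 13, 3]


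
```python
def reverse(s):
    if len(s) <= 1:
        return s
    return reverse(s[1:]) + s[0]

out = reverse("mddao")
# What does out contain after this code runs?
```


reverse("mddao")
= reverse("ddao") + "m"
= reverse("dao") + "d" + "m"
= reverse("ao") + "d" + "d" + "m"
= reverse("o") + "a" + "d" + "d" + "m"
= "o" + "a" + "d" + "d" + "m"
= "oaddm"


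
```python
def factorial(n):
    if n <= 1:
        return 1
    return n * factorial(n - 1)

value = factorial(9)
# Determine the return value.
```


factorial(9)
= 9 * factorial(8)
= 9 * 8 * factorial(7)
= 9 * 8 * 7 * factorial(6)
= 9 * 8 * 7 * 6 * factorial(5)
= 9 * 8 * 7 * 6 * 5 * factorial(4)
= 9 * 8 * 7 * 6 * 5 * 4 * factorial(3)
= 9 * 8 * 7 * 6 * 5 * 4 * 3 * factorial(2)
= 9 * 8 * 7 * 6 * 5 * 4 * 3 * 2 * factorial(1)
= 9 * 8 * 7 * 6 * 5 * 4 * 3 * 2 * 1
= 362880


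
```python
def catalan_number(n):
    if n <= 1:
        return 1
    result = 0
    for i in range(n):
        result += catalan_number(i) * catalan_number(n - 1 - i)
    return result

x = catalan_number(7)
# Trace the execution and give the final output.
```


catalan_number(7)
= sum of catalan_number(i) * catalan_number(7-1-i) for i in 0..6
First compute sub-values bottom-up:
  catalan_number(0) = 1, catalan_number(1) = 1
  catalan_number(2) = 1*1 + 1*1 = 2
  catalan_number(3) = 1*2 + 1*1 + 2*1 = 5
  catalan_number(4) = 1*5 + 1*2 + 2*1 + 5*1 = 14
  catalan_number(5) = 1*14 + 1*5 + 2*2 + 5*1 + 14*1 = 42
  catalan_number(6) = 1*42 + 1*14 + 2*5 + 5*2 + 14*1 + 42*1 = 132
Now catalan_number(7):
  catalan_number(0)*catalan_number(6) = 1*132 = 132
  catalan_number(1)*catalan_number(5) = 1*42 = 42
  catalan_number(2)*catalan_number(4) = 2*14 = 28
  catalan_number(3)*catalan_number(3) = 5*5 = 25
  catalan_number(4)*catalan_number(2) = 14*2 = 28
  catalan_number(5)*catalan_number(1) = 42*1 = 42
  catalan_number(6)*catalan_number(0) = 132*1 = 132
= 132 + 42 + 28 + 25 + 28 + 42 + 132
= 429


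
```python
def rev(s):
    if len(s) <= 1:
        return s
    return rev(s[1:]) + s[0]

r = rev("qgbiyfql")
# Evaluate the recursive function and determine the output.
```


rev("qgbiyfql")
= rev("gbiyfql") + "q"
= rev("biyfql") + "g" + "q"
= rev("iyfql") + "b" + "g" + "q"
= rev("yfql") + "i" + "b" + "g" + "q"
= rev("fql") + "y" + "i" + "b" + "g" + "q"
= rev("ql") + "f" + "y" + "i" + "b" + "g" + "q"
= rev("l") + "q" + "f" + "y" + "i" + "b" + "g" + "q"
= "l" + "q" + "f" + "y" + "i" + "b" + "g" + "q"
= "lqfyibgq"


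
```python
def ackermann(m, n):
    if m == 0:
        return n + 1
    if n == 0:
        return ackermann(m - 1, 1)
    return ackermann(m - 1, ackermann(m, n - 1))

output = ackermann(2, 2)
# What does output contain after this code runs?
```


ackermann(2, 2)
= ackermann(1, ackermann(2, 1))
First compute ackermann(2, 1) = 5
= ackermann(1, 5)
= 7


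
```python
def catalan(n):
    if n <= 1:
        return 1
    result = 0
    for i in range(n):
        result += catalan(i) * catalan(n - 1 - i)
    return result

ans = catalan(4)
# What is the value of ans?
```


catalan(4)
= sum of catalan(i) * catalan(4-1-i) for i in 0..3
First compute sub-values bottom-up:
  catalan(0) = 1, catalan(1) = 1
  catalan(2) = 1*1 + 1*1 = 2
  catalan(3) = 1*2 + 1*1 + 2*1 = 5
Now catalan(4):
  catalan(0)*catalan(3) = 1*5 = 5
  catalan(1)*catalan(2) = 1*2 = 2
  catalan(2)*catalan(1) = 2*1 = 2
  catalan(3)*catalan(0) = 5*1 = 5
= 5 + 2 + 2 + 5
= 14


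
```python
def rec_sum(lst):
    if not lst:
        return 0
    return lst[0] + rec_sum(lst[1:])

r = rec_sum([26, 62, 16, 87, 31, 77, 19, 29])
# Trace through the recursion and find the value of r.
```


rec_sum([26, 62, 16, 87, 31, 77, 19, 29])
= 26 + rec_sum([62, 16, 87, 31, 77, 19, 29])
= 26 + 62 + rec_sum([16, 87, 31, 77, 19, 29])
= 26 + 62 + 16 + rec_sum([87, 31, 77, 19, 29])
= 26 + 62 + 16 + 87 + rec_sum([31, 77, 19, 29])
= 26 + 62 + 16 + 87 + 31 + rec_sum([77, 19, 29])
= 26 + 62 + 16 + 87 + 31 + 77 + rec_sum([19, 29])
= 26 + 62 + 16 + 87 + 31 + 77 + 19 + rec_sum([29])
= 26 + 62 + 16 + 87 + 31 + 77 + 19 + 29 + rec_sum([])
= 26 + 62 + 16 + 87 + 31 + 77 + 19 + 29 + 0
= 347


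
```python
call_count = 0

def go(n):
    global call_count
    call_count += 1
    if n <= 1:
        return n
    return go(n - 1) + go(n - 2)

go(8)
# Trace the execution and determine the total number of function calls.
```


go(8) calls go(7) and go(6); each non-base call branches into two more.
Let C(k) = total number of calls made by go(k), including the call to go(k) itself.
Base cases: C(0) = 1, C(1) = 1
Recurrence: C(k) = 1 + C(k-1) + C(k-2)
  C(2) = 1 + C(1) + C(0) = 1 + 1 + 1 = 3
  C(3) = 1 + C(2) + C(1) = 1 + 3 + 1 = 5
  C(4) = 1 + C(3) + C(2) = 1 + 5 + 3 = 9
  C(5) = 1 + C(4) + C(3) = 1 + 9 + 5 = 15
  C(6) = 1 + C(5) + C(4) = 1 + 15 + 9 = 25
  C(7) = 1 + C(6) + C(5) = 1 + 25 + 15 = 41
  C(8) = 1 + C(7) + C(6) = 1 + 41 + 25 = 67
Total calls = C(8) = 67


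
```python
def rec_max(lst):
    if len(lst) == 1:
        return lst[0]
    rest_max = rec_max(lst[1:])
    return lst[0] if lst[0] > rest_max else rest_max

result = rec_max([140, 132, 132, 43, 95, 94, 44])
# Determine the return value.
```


rec_max([140, 132, 132, 43, 95, 94, 44])
= compare 140 with rec_max([132, 132, 43, 95, 94, 44])
= compare 132 with rec_max([132, 43, 95, 94, 44])
= compare 132 with rec_max([43, 95, 94, 44])
= compare 43 with rec_max([95, 94, 44])
= compare 95 with rec_max([94, 44])
= compare 94 with rec_max([44])
Base: rec_max([44]) = 44
compare 94 with 44: max = 94
compare 95 with 94: max = 95
compare 43 with 95: max = 95
compare 132 with 95: max = 132
compare 132 with 132: max = 132
compare 140 with 132: max = 140
= 140


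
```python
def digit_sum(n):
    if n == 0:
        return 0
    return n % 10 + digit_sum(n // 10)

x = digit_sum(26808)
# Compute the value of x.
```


digit_sum(26808)
= 8 + digit_sum(2680)
= 8 + 0 + digit_sum(268)
= 8 + 0 + 8 + digit_sum(26)
= 8 + 0 + 8 + 6 + digit_sum(2)
= 8 + 0 + 8 + 6 + 2 + digit_sum(0)
= 8 + 0 + 8 + 6 + 2 + 0
= 24


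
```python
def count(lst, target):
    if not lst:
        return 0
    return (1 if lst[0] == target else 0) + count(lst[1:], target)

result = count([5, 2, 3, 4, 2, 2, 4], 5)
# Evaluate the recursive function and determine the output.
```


count([5, 2, 3, 4, 2, 2, 4], 5)
lst[0]=5 == 5: 1 + count([2, 3, 4, 2, 2, 4], 5)
lst[0]=2 != 5: 0 + count([3, 4, 2, 2, 4], 5)
lst[0]=3 != 5: 0 + count([4, 2, 2, 4], 5)
lst[0]=4 != 5: 0 + count([2, 2, 4], 5)
lst[0]=2 != 5: 0 + count([2, 4], 5)
lst[0]=2 != 5: 0 + count([4], 5)
lst[0]=4 != 5: 0 + count([], 5)
= 1


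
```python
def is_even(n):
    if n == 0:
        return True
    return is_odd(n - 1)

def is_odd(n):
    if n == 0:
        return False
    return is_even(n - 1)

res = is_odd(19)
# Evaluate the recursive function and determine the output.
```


is_odd(19)
= is_even(18)
= is_odd(17)
= is_even(16)
= is_odd(15)
= is_even(14)
= is_odd(13)
= is_even(12)
= is_odd(11)
= is_even(10)
= is_odd(9)
= is_even(8)
= is_odd(7)
= is_even(6)
= is_odd(5)
= is_even(4)
= is_odd(3)
= is_even(2)
= is_odd(1)
= is_even(0)
n == 0: return True
= True


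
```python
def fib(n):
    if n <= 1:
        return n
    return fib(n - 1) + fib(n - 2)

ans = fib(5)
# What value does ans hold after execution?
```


fib(5)
= fib(4) + fib(3)
= (fib(3) + fib(2)) + fib(3)
Computing bottom-up: fib(0)=0, fib(1)=1, fib(2)=1, fib(3)=2, fib(4)=3, fib(5)=5
= 5


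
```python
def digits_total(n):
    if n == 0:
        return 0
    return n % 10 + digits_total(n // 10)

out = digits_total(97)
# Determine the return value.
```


digits_total(97)
= 7 + digits_total(9)
= 7 + 9 + digits_total(0)
= 7 + 9 + 0
= 16


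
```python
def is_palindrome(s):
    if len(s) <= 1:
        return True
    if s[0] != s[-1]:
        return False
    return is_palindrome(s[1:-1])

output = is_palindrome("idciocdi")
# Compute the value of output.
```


is_palindrome("idciocdi")
"idciocdi": s[0]='i' == s[-1]='i' -> is_palindrome("dciocd")
"dciocd": s[0]='d' == s[-1]='d' -> is_palindrome("cioc")
"cioc": s[0]='c' == s[-1]='c' -> is_palindrome("io")
"io": s[0]='i' != s[-1]='o' -> False
= False


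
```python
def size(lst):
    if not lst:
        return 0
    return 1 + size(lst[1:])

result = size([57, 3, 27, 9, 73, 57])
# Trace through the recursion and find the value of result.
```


size([57, 3, 27, 9, 73, 57])
= 1 + size([3, 27, 9, 73, 57])
= 1 + 1 + size([27, 9, 73, 57])
= 1 + 1 + 1 + size([9, 73, 57])
= 1 + 1 + 1 + 1 + size([73, 57])
= 1 + 1 + 1 + 1 + 1 + size([57])
= 1 + 1 + 1 + 1 + 1 + 1 + size([])
= 1 + 1 + 1 + 1 + 1 + 1 + 0
= 6


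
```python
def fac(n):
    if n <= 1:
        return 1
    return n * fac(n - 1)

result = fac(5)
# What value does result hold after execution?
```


fac(5)
= 5 * fac(4)
= 5 * 4 * fac(3)
= 5 * 4 * 3 * fac(2)
= 5 * 4 * 3 * 2 * fac(1)
= 5 * 4 * 3 * 2 * 1
= 120


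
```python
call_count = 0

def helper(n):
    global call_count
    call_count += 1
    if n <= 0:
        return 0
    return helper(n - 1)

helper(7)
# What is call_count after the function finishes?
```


helper(7) calls helper(6) calls ... calls helper(0)
Total calls: 7 + 1 (for base case) = 8


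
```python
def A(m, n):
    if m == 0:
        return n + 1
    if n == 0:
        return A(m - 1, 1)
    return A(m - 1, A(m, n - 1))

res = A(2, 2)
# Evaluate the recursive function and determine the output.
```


A(2, 2)
= A(1, A(2, 1))
First compute A(2, 1) = 5
= A(1, 5)
= 7


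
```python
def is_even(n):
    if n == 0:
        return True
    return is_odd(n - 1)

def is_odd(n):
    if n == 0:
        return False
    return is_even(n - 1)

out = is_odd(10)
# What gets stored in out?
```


is_odd(10)
= is_even(9)
= is_odd(8)
= is_even(7)
= is_odd(6)
= is_even(5)
= is_odd(4)
= is_even(3)
= is_odd(2)
= is_even(1)
= is_odd(0)
n == 0: return False
= False


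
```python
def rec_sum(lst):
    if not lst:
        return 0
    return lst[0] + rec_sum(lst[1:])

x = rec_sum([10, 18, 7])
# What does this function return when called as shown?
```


rec_sum([10, 18, 7])
= 10 + rec_sum([18, 7])
= 10 + 18 + rec_sum([7])
= 10 + 18 + 7 + rec_sum([])
= 10 + 18 + 7 + 0
= 35


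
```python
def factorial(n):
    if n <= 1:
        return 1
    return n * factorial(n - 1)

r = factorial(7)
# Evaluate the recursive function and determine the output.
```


factorial(7)
= 7 * factorial(6)
= 7 * 6 * factorial(5)
= 7 * 6 * 5 * factorial(4)
= 7 * 6 * 5 * 4 * factorial(3)
= 7 * 6 * 5 * 4 * 3 * factorial(2)
= 7 * 6 * 5 * 4 * 3 * 2 * factorial(1)
= 7 * 6 * 5 * 4 * 3 * 2 * 1
= 5040


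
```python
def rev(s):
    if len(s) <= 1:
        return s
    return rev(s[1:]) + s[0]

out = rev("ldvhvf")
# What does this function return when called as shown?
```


rev("ldvhvf")
= rev("dvhvf") + "l"
= rev("vhvf") + "d" + "l"
= rev("hvf") + "v" + "d" + "l"
= rev("vf") + "h" + "v" + "d" + "l"
= rev("f") + "v" + "h" + "v" + "d" + "l"
= "f" + "v" + "h" + "v" + "d" + "l"
= "fvhvdl"


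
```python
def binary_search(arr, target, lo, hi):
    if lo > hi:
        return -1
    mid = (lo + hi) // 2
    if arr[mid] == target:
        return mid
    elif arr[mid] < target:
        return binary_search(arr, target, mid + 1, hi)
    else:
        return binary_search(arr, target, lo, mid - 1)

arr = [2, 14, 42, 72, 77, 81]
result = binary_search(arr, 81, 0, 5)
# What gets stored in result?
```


binary_search(arr, 81, 0, 5)
lo=0, hi=5, mid=2, arr[mid]=42
42 < 81, search right half
lo=3, hi=5, mid=4, arr[mid]=77
77 < 81, search right half
lo=5, hi=5, mid=5, arr[mid]=81
arr[5] == 81, found at index 5
= 5


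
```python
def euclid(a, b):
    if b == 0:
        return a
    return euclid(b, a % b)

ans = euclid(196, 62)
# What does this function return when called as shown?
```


euclid(196, 62)
= euclid(62, 196 % 62) = euclid(62, 10)
= euclid(10, 62 % 10) = euclid(10, 2)
= euclid(2, 10 % 2) = euclid(2, 0)
b == 0, return a = 2


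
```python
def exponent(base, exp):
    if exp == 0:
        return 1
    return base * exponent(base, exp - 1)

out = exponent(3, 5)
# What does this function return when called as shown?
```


exponent(3, 5)
= 3 * exponent(3, 4)
= 3 * 3 * exponent(3, 3)
= 3 * 3 * 3 * exponent(3, 2)
= 3 * 3 * 3 * 3 * exponent(3, 1)
= 3 * 3 * 3 * 3 * 3 * exponent(3, 0)
= 3 * 3 * 3 * 3 * 3 * 1
= 243


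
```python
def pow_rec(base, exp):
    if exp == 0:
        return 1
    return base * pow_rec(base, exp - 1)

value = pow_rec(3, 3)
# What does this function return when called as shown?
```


pow_rec(3, 3)
= 3 * pow_rec(3, 2)
= 3 * 3 * pow_rec(3, 1)
= 3 * 3 * 3 * pow_rec(3, 0)
= 3 * 3 * 3 * 1
= 27


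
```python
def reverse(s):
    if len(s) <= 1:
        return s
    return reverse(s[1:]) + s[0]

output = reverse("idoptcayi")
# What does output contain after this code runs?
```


reverse("idoptcayi")
= reverse("doptcayi") + "i"
= reverse("optcayi") + "d" + "i"
= reverse("ptcayi") + "o" + "d" + "i"
= reverse("tcayi") + "p" + "o" + "d" + "i"
= reverse("cayi") + "t" + "p" + "o" + "d" + "i"
= reverse("ayi") + "c" + "t" + "p" + "o" + "d" + "i"
= reverse("yi") + "a" + "c" + "t" + "p" + "o" + "d" + "i"
= reverse("i") + "y" + "a" + "c" + "t" + "p" + "o" + "d" + "i"
= "i" + "y" + "a" + "c" + "t" + "p" + "o" + "d" + "i"
= "iyactpodi"


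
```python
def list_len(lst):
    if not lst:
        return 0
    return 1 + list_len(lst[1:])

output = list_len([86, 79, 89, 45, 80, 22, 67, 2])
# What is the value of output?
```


list_len([86, 79, 89, 45, 80, 22, 67, 2])
= 1 + list_len([79, 89, 45, 80, 22, 67, 2])
= 1 + 1 + list_len([89, 45, 80, 22, 67, 2])
= 1 + 1 + 1 + list_len([45, 80, 22, 67, 2])
= 1 + 1 + 1 + 1 + list_len([80, 22, 67, 2])
= 1 + 1 + 1 + 1 + 1 + list_len([22, 67, 2])
= 1 + 1 + 1 + 1 + 1 + 1 + list_len([67, 2])
= 1 + 1 + 1 + 1 + 1 + 1 + 1 + list_len([2])
= 1 + 1 + 1 + 1 + 1 + 1 + 1 + 1 + list_len([])
= 1 + 1 + 1 + 1 + 1 + 1 + 1 + 1 + 0
= 8


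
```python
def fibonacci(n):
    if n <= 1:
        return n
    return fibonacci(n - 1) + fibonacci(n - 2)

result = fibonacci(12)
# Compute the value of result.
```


fibonacci(12)
= fibonacci(11) + fibonacci(10)
= (fibonacci(10) + fibonacci(9)) + fibonacci(10)
Computing bottom-up: fibonacci(0)=0, fibonacci(1)=1, fibonacci(2)=1, fibonacci(3)=2, fibonacci(4)=3, fibonacci(5)=5, fibonacci(6)=8, fibonacci(7)=13, fibonacci(8)=21, fibonacci(9)=34, fibonacci(10)=55, fibonacci(11)=89, fibonacci(12)=144
= 144


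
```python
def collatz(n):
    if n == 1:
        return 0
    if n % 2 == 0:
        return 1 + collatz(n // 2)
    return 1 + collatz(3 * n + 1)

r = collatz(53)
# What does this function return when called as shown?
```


collatz(53)
53 is odd -> 3*53+1 = 160 -> collatz(160)
160 is even -> collatz(80)
80 is even -> collatz(40)
40 is even -> collatz(20)
20 is even -> collatz(10)
10 is even -> collatz(5)
5 is odd -> 3*5+1 = 16 -> collatz(16)
16 is even -> collatz(8)
8 is even -> collatz(4)
4 is even -> collatz(2)
2 is even -> collatz(1)
Reached 1 after 11 steps
= 11


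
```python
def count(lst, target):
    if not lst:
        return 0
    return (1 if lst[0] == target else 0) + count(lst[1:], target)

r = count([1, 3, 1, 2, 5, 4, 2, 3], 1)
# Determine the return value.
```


count([1, 3, 1, 2, 5, 4, 2, 3], 1)
lst[0]=1 == 1: 1 + count([3, 1, 2, 5, 4, 2, 3], 1)
lst[0]=3 != 1: 0 + count([1, 2, 5, 4, 2, 3], 1)
lst[0]=1 == 1: 1 + count([2, 5, 4, 2, 3], 1)
lst[0]=2 != 1: 0 + count([5, 4, 2, 3], 1)
lst[0]=5 != 1: 0 + count([4, 2, 3], 1)
lst[0]=4 != 1: 0 + count([2, 3], 1)
lst[0]=2 != 1: 0 + count([3], 1)
lst[0]=3 != 1: 0 + count([], 1)
= 2


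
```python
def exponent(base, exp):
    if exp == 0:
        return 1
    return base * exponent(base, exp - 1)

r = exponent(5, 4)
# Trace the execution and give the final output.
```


exponent(5, 4)
= 5 * exponent(5, 3)
= 5 * 5 * exponent(5, 2)
= 5 * 5 * 5 * exponent(5, 1)
= 5 * 5 * 5 * 5 * exponent(5, 0)
= 5 * 5 * 5 * 5 * 1
= 625


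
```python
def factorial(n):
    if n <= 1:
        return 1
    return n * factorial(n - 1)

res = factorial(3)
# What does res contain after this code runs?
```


factorial(3)
= 3 * factorial(2)
= 3 * 2 * factorial(1)
= 3 * 2 * 1
= 6


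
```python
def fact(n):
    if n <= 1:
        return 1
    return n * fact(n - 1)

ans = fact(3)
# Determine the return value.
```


fact(3)
= 3 * fact(2)
= 3 * 2 * fact(1)
= 3 * 2 * 1
= 6


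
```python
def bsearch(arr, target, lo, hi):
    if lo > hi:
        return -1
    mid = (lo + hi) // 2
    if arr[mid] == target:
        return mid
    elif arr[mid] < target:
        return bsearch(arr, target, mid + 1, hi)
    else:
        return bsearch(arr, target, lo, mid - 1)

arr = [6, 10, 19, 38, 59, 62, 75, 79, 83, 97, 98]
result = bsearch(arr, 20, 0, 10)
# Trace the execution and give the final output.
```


bsearch(arr, 20, 0, 10)
lo=0, hi=10, mid=5, arr[mid]=62
62 > 20, search left half
lo=0, hi=4, mid=2, arr[mid]=19
19 < 20, search right half
lo=3, hi=4, mid=3, arr[mid]=38
38 > 20, search left half
lo > hi, target not found, return -1
= -1


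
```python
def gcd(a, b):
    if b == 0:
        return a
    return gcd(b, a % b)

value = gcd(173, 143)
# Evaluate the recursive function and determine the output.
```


gcd(173, 143)
= gcd(143, 173 % 143) = gcd(143, 30)
= gcd(30, 143 % 30) = gcd(30, 23)
= gcd(23, 30 % 23) = gcd(23, 7)
= gcd(7, 23 % 7) = gcd(7, 2)
= gcd(2, 7 % 2) = gcd(2, 1)
= gcd(1, 2 % 1) = gcd(1, 0)
b == 0, return a = 1


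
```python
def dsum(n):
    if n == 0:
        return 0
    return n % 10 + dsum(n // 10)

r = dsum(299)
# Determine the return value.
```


dsum(299)
= 9 + dsum(29)
= 9 + 9 + dsum(2)
= 9 + 9 + 2 + dsum(0)
= 9 + 9 + 2 + 0
= 20


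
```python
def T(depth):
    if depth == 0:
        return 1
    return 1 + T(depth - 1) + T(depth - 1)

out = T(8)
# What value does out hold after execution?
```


T(8)
= 1 + T(7) + T(7)
= 1 + 2 * T(7)
T(k) = 2^(k+1) - 1
T(0) = 1
T(1) = 3
T(2) = 7
T(3) = 15
T(4) = 31
T(8) = 2^9 - 1 = 511


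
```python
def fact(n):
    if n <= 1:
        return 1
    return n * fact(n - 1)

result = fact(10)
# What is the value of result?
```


fact(10)
= 10 * fact(9)
= 10 * 9 * fact(8)
= 10 * 9 * 8 * fact(7)
= 10 * 9 * 8 * 7 * fact(6)
= 10 * 9 * 8 * 7 * 6 * fact(5)
= 10 * 9 * 8 * 7 * 6 * 5 * fact(4)
= 10 * 9 * 8 * 7 * 6 * 5 * 4 * fact(3)
= 10 * 9 * 8 * 7 * 6 * 5 * 4 * 3 * fact(2)
= 10 * 9 * 8 * 7 * 6 * 5 * 4 * 3 * 2 * fact(1)
= 10 * 9 * 8 * 7 * 6 * 5 * 4 * 3 * 2 * 1
= 3628800


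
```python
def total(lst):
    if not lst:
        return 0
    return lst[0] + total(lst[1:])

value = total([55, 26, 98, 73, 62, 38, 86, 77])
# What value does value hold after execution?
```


total([55, 26, 98, 73, 62, 38, 86, 77])
= 55 + total([26, 98, 73, 62, 38, 86, 77])
= 55 + 26 + total([98, 73, 62, 38, 86, 77])
= 55 + 26 + 98 + total([73, 62, 38, 86, 77])
= 55 + 26 + 98 + 73 + total([62, 38, 86, 77])
= 55 + 26 + 98 + 73 + 62 + total([38, 86, 77])
= 55 + 26 + 98 + 73 + 62 + 38 + total([86, 77])
= 55 + 26 + 98 + 73 + 62 + 38 + 86 + total([77])
= 55 + 26 + 98 + 73 + 62 + 38 + 86 + 77 + total([])
= 55 + 26 + 98 + 73 + 62 + 38 + 86 + 77 + 0
= 515
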